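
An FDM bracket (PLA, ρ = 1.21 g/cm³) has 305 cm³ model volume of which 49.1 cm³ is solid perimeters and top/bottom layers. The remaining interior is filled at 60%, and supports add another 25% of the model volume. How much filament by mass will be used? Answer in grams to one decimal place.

337.5 g

Infill region: 305 − 49.1 → 255.9 cm³.
Infill volume = 0.60 × 255.9, so 153.54 cm³.
Support: 0.25 × 305 → 76.25 cm³.
Deposited volume = 49.1 + 153.54 + 76.25 = 278.89 cm³.
Mass = 278.89 × 1.21, so 337.4569 g.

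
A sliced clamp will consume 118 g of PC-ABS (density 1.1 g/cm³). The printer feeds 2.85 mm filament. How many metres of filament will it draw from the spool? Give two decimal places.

Extruded volume: 118/1.1 = 107.2727 cm³ (107272.7 mm³).
A = π r² = π × 1.425² = 6.3794 mm².
L = V/A = 107272.7/6.3794 = 16815.48 mm → 16.82 m.

16.82 m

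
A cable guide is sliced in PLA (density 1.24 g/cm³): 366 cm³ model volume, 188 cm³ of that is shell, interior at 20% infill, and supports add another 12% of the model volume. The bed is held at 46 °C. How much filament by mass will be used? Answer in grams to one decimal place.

331.7 g

Interior volume = 366 − 188 = 178 cm³.
Infill deposited = 0.20 × 178 = 35.6 cm³.
Support: 0.12 × 366 → 43.92 cm³.
Total extruded = 188 + 35.6 + 43.92 = 267.52 cm³.
Mass: 267.52 × 1.24 → 331.7248 g.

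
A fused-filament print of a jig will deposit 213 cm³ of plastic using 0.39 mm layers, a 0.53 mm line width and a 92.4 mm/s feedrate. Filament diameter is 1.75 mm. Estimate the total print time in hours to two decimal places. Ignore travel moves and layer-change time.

Bead cross-section = 0.39 × 0.53, so 0.2067 mm².
Toolpath length = 213 cm³ / 0.2067 mm² = 213000 / 0.2067 = 1030479 mm.
Extrusion time = 1030479 / 92.4, so 11152.4 s.
That's 11152.4 s → 3.10 hours.

3.10 hours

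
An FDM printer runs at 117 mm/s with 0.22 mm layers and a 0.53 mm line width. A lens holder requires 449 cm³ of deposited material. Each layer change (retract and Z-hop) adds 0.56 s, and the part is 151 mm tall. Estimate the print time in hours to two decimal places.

9.25 hours

Bead cross-section = 0.22 × 0.53 = 0.1166 mm².
Path length: 449000 mm³ / 0.1166 mm² → 3850771.9 mm.
Time extruding = 3850771.9 / 117, so 32912.6 s.
Layers = ⌈151/0.22⌉ = 687.
Layer-change overhead: 687 × 0.56 → 384.72 s.
Altogether 32912.6 + 384.72 = 33297.32 s, i.e. 9.25 hours.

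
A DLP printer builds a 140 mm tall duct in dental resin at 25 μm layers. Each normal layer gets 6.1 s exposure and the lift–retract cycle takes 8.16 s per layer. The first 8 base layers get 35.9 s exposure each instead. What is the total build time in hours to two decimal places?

Layer count = ceil(140 / 0.025) = 5600.
Bottom layers: 8 × (35.9 + 8.16) → 352.48 s.
Normal layers: 5592 × (6.1 + 8.16) → 79741.92 s.
Sum: 352.48 + 79741.92 = 80094.4 s → 22.25 hours.

22.25 hours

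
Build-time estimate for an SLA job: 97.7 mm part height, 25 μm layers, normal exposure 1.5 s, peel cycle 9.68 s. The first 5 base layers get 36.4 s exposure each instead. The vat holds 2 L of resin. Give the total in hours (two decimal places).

Layers = ⌈97.7/0.025⌉ = 3908.
Base layers: 5 × (36.4 + 9.68) → 230.4 s.
Remaining layers = 3903 × (1.5 + 9.68) = 43635.54 s.
Total = 230.4 + 43635.54 = 43865.94 s = 12.18 hours.

12.18 hours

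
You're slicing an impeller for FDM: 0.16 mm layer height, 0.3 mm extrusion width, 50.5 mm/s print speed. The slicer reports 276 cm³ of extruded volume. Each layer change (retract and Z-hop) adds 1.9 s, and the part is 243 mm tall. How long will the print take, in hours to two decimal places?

32.43 hours

Line area: 0.16 × 0.3 → 0.048 mm².
Path length: 276000 mm³ / 0.048 mm² → 5750000 mm.
Print-move time = 5750000 / 50.5 = 113861.4 s.
Number of layers: 243 / 0.16 → 1519 (rounded up).
Layer-change overhead: 1519 × 1.9 → 2886.1 s.
Total = 113861.4 + 2886.1 = 116747.5 s = 32.43 hours.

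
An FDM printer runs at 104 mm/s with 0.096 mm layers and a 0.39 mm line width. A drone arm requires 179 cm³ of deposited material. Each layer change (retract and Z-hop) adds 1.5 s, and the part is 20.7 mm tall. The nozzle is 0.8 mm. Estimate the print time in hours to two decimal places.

12.86 hours

Line area = 0.096 × 0.39 = 0.03744 mm².
Total extruded path = 179000/0.03744 = 4780982.9 mm.
Time extruding = 4780982.9 / 104 = 45971 s.
Layer count = ceil(20.7 / 0.096) = 216.
Non-print overhead = 216 × 1.5 = 324 s.
Altogether 45971 + 324 = 46295 s, i.e. 12.86 hours.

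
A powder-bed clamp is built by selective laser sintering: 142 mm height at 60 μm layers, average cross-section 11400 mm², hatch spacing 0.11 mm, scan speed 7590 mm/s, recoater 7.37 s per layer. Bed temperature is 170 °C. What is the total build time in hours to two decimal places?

13.82 hours

Layers = ⌈142/0.06⌉ = 2367.
Per-layer scan distance = 11400 / 0.11 = 103636.4 mm.
Laser time per layer: 103636.4 / 7590 → 13.6543 s.
Layer cycle = 13.6543 + 7.37 = 21.0243 s.
Build time = 2367 × 21.0243 = 49764.5181 s = 13.82 hours.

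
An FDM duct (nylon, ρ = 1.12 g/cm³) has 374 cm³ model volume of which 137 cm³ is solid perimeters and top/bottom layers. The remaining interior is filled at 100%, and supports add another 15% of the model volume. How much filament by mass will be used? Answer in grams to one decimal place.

481.7 g

Infill region = 374 − 137 = 237 cm³.
Deposited infill = 1.00 × 237, so 237 cm³.
Support: 0.15 × 374 → 56.1 cm³.
Total printed volume = 137 + 237 + 56.1, so 430.1 cm³.
Mass = 430.1 × 1.12, so 481.712 g.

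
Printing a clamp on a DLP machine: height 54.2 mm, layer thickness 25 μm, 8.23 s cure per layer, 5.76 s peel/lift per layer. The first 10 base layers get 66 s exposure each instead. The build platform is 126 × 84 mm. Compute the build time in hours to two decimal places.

8.59 hours

Layer count = ceil(54.2 / 0.025) = 2168.
Bottom layers = 10 × (66 + 5.76) = 717.6 s.
Normal layers = 2158 × (8.23 + 5.76) = 30190.42 s.
Total = 717.6 + 30190.42 = 30908.02 s = 8.59 hours.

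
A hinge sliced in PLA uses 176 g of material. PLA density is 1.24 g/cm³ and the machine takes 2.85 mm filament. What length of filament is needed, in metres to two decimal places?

Extruded volume: 176/1.24 = 141.9355 cm³ (141935.5 mm³).
Filament cross-section = π × (2.85/2)² = 6.3794 mm².
L = V/A = 141935.5/6.3794 = 22249.04 mm → 22.25 m.

22.25 m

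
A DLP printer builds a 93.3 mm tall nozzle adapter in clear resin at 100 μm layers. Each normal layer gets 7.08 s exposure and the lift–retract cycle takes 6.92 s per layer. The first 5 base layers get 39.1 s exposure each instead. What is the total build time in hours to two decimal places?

3.67 hours

Number of layers: 93.3 / 0.1 → 933 (rounded up).
Base layers = 5 × (39.1 + 6.92), so 230.1 s.
Normal layers = 928 × (7.08 + 6.92), so 12992 s.
Sum: 230.1 + 12992 = 13222.1 s → 3.67 hours.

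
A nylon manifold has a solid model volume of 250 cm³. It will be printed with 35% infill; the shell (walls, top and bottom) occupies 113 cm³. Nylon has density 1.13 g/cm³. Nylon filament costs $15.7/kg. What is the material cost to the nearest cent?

$2.86

Infill region = 250 − 113 = 137 cm³.
Deposited infill: 0.35 × 137 → 47.95 cm³.
Deposited volume = 113 + 47.95, so 160.95 cm³.
Mass: 160.95 × 1.13 → 181.8735 g.
Cost = 181.8735 g / 1000 × $15.7/kg = $2.86.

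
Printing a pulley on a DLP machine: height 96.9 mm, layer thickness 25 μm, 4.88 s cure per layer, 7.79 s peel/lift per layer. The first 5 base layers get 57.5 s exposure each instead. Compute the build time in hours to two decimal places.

13.71 hours

Number of layers: 96.9 / 0.025 → 3876 (rounded up).
Burn-in layers: 5 × (57.5 + 7.79) → 326.45 s.
Remaining layers: 3871 × (4.88 + 7.79) → 49045.57 s.
Sum: 326.45 + 49045.57 = 49372.02 s → 13.71 hours.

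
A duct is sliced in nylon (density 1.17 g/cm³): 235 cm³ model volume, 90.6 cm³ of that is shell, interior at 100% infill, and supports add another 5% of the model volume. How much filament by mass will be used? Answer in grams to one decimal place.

288.7 g

Infill region: 235 − 90.6 → 144.4 cm³.
Infill volume = 1.00 × 144.4, so 144.4 cm³.
Support = 0.05 × 235 = 11.75 cm³.
Deposited volume = 90.6 + 144.4 + 11.75, so 246.75 cm³.
Mass: 246.75 × 1.17 → 288.6975 g.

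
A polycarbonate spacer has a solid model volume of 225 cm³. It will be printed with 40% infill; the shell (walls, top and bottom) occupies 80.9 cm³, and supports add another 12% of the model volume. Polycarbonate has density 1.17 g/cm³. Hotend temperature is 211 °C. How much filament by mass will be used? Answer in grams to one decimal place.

Volume inside the shell: 225 − 80.9 → 144.1 cm³.
Infill volume = 0.40 × 144.1 = 57.64 cm³.
Support = 0.12 × 225, so 27 cm³.
Total extruded = 80.9 + 57.64 + 27, so 165.54 cm³.
Mass = 165.54 × 1.17, so 193.6818 g.

193.7 g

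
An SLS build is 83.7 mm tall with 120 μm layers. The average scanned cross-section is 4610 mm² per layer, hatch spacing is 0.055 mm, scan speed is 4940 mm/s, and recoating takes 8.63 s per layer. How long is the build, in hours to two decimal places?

Layers = ⌈83.7/0.12⌉ = 698.
Scan path per layer = 4610 / 0.055 = 83818.2 mm.
Scan time per layer = 83818.2 / 4940, so 16.9672 s.
Per-layer time = 16.9672 + 8.63 = 25.5972 s.
Build time = 698 × 25.5972 = 17866.8456 s = 4.96 hours.

4.96 hours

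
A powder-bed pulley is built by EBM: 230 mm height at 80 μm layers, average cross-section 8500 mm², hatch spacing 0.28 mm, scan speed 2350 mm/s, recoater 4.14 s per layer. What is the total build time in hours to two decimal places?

Layers = ⌈230/0.08⌉ = 2875.
Scan path per layer = 8500 / 0.28, so 30357.1 mm.
Scan time per layer = 30357.1 / 2350, so 12.9179 s.
Layer cycle = 12.9179 + 4.14 = 17.0579 s.
Total: 2875 × 17.0579 s = 49041.4625 s → 13.62 hours.

13.62 hours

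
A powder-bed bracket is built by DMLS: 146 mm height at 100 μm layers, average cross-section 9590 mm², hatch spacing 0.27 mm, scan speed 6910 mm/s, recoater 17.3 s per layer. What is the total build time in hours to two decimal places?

9.10 hours

Layer count = ceil(146 / 0.1) = 1460.
Per-layer scan distance: 9590 / 0.27 → 35518.5 mm.
Laser time per layer: 35518.5 / 6910 → 5.1402 s.
Per-layer time = 5.1402 + 17.3, so 22.4402 s.
Total: 1460 × 22.4402 s = 32762.692 s → 9.10 hours.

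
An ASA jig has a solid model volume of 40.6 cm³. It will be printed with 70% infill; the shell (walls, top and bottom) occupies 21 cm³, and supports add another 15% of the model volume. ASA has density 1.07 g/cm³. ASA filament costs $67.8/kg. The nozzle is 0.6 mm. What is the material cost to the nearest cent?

Volume inside the shell = 40.6 − 21 = 19.6 cm³.
Infill deposited = 0.70 × 19.6, so 13.72 cm³.
Support = 0.15 × 40.6 = 6.09 cm³.
Total printed volume = 21 + 13.72 + 6.09 = 40.81 cm³.
Mass = 40.81 × 1.07 = 43.6667 g.
At $67.8/kg: 43.6667/1000 × 67.8 = $2.96.

$2.96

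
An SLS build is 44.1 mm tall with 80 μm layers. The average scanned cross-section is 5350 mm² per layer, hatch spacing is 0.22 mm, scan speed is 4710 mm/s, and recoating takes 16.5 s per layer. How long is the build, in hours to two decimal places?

3.32 hours

Number of layers: 44.1 / 0.08 → 552 (rounded up).
Hatch length per layer = 5350 / 0.22 = 24318.2 mm.
Scan time per layer = 24318.2 / 4710 = 5.1631 s.
Time per layer = 5.1631 + 16.5, so 21.6631 s.
552 layers × 21.6631 s/layer = 11958.0312 s, i.e. 3.32 hours.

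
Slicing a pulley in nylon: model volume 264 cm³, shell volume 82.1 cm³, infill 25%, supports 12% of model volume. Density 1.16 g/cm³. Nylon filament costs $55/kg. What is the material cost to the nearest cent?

$10.16

Infill region = 264 − 82.1, so 181.9 cm³.
Deposited infill = 0.25 × 181.9 = 45.475 cm³.
Support = 0.12 × 264 = 31.68 cm³.
Deposited volume = 82.1 + 45.475 + 31.68 = 159.255 cm³.
Mass: 159.255 × 1.16 → 184.7358 g.
At $55/kg: 184.7358/1000 × 55 = $10.16.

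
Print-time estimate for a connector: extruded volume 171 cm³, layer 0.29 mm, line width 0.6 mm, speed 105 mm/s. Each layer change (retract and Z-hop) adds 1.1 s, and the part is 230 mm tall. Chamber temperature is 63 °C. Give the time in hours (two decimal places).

Extrusion cross-section: 0.29 × 0.6 → 0.174 mm².
Path length: 171000 mm³ / 0.174 mm² → 982758.6 mm.
Print-move time: 982758.6 / 105 → 9359.6 s.
Layers = ⌈230/0.29⌉ = 794.
Non-print overhead: 794 × 1.1 → 873.4 s.
Altogether 9359.6 + 873.4 = 10233 s, i.e. 2.84 hours.

2.84 hours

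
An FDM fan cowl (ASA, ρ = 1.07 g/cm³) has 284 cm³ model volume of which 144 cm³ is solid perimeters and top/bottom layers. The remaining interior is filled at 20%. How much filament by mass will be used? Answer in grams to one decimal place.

184.0 g

Infill region = 284 − 144, so 140 cm³.
Infill volume = 0.20 × 140 = 28 cm³.
Total extruded = 144 + 28, so 172 cm³.
Mass = 172 × 1.07, so 184.04 g.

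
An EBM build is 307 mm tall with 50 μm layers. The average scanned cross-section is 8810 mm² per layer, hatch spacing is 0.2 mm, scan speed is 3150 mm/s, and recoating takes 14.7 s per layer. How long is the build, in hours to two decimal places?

Layers = ⌈307/0.05⌉ = 6140.
Scan path per layer: 8810 / 0.2 → 44050 mm.
Scan time per layer = 44050 / 3150, so 13.9841 s.
Layer cycle = 13.9841 + 14.7 = 28.6841 s.
6140 layers × 28.6841 s/layer = 176120.374 s, i.e. 48.92 hours.

48.92 hours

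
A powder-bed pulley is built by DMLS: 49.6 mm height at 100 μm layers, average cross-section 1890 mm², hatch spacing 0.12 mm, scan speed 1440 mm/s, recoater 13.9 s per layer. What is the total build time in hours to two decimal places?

Layer count = ceil(49.6 / 0.1) = 496.
Hatch length per layer: 1890 / 0.12 → 15750 mm.
Laser time per layer: 15750 / 1440 → 10.9375 s.
Per-layer time = 10.9375 + 13.9 = 24.8375 s.
Build time = 496 × 24.8375 = 12319.4 s = 3.42 hours.

3.42 hours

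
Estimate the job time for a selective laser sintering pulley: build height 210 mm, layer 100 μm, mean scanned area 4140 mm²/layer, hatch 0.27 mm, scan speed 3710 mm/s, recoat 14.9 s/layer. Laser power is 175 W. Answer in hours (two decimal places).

11.10 hours

Layer count = ceil(210 / 0.1) = 2100.
Hatch length per layer = 4140 / 0.27 = 15333.3 mm.
Scan time per layer: 15333.3 / 3710 → 4.133 s.
Per-layer time: 4.133 + 14.9 → 19.033 s.
2100 layers × 19.033 s/layer = 39969.3 s, i.e. 11.10 hours.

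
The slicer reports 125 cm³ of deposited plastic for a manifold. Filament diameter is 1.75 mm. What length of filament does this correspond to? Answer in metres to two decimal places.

Cross-section of 1.75 mm filament: π·(1.75/2)² = 2.4053 mm².
L = 125000 mm³ / 2.4053 mm² = 51968.57 mm, i.e. 51.97 m.

51.97 m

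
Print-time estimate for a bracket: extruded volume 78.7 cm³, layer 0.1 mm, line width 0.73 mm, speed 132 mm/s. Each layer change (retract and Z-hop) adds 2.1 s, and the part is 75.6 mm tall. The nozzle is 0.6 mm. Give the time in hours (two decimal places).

2.71 hours

Extrusion cross-section: 0.1 × 0.73 → 0.073 mm².
Path length: 78700 mm³ / 0.073 mm² → 1078082.2 mm.
Time extruding: 1078082.2 / 132 → 8167.3 s.
Layers = ⌈75.6/0.1⌉ = 756.
Layer-change overhead: 756 × 2.1 → 1587.6 s.
Altogether 8167.3 + 1587.6 = 9754.9 s, i.e. 2.71 hours.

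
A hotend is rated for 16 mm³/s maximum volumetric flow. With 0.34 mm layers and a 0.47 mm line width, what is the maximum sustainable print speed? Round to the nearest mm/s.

100 mm/s

Extrusion cross-section = 0.34 × 0.47 = 0.1598 mm².
v_max = Q/A = 16/0.1598 = 100.13 mm/s → 100 mm/s.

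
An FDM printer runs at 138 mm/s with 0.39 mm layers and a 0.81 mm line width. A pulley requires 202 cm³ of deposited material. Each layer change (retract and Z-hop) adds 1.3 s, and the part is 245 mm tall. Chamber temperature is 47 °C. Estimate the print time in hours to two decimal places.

Extrusion cross-section: 0.39 × 0.81 → 0.3159 mm².
Total extruded path = 202000/0.3159 = 639442.9 mm.
Time extruding: 639442.9 / 138 → 4633.6 s.
Layers = ⌈245/0.39⌉ = 629.
Non-print overhead: 629 × 1.3 → 817.7 s.
Total = 4633.6 + 817.7 = 5451.3 s = 1.51 hours.

1.51 hours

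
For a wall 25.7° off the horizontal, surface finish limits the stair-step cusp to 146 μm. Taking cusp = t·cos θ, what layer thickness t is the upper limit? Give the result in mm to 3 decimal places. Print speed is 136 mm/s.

cos(25.7°) = 0.9011; t_max = 0.146/0.9011 = 0.162 mm.

0.162 mm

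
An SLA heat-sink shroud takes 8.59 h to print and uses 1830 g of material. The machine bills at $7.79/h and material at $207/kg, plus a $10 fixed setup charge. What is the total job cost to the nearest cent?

Machine cost = 7.79 × 8.59 = $66.9161.
Feedstock cost: 207 × 1830/1000 → $378.81.
Total = 66.9161 + 378.81 + 10 = 455.7261 ≈ $455.73.

$455.73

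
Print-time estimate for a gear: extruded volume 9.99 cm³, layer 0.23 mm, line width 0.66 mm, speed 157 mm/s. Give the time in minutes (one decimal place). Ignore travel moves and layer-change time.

Extrusion cross-section: 0.23 × 0.66 → 0.1518 mm².
Path length: 9990 mm³ / 0.1518 mm² → 65810.3 mm.
Extrusion time: 65810.3 / 157 → 419.2 s.
419.2 s = 7.0 minutes.

7.0 minutes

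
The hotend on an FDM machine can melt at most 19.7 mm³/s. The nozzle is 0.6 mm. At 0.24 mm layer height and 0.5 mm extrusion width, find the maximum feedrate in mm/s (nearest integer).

Bead cross-section = 0.24 × 0.5 = 0.12 mm².
v_max = Q/A = 19.7/0.12 = 164.17 mm/s → 164 mm/s.

164 mm/s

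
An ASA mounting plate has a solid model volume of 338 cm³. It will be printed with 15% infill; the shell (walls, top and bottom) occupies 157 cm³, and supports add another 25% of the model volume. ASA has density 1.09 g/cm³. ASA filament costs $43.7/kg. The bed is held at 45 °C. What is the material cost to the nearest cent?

Volume inside the shell: 338 − 157 → 181 cm³.
Deposited infill = 0.15 × 181, so 27.15 cm³.
Support: 0.25 × 338 → 84.5 cm³.
Total printed volume = 157 + 27.15 + 84.5 = 268.65 cm³.
Mass = 268.65 × 1.09 = 292.8285 g.
At $43.7/kg: 292.8285/1000 × 43.7 = $12.80.

$12.80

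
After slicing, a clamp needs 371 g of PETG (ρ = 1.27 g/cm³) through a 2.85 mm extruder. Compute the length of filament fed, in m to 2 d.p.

Extruded volume: 371/1.27 = 292.126 cm³ (292126 mm³).
Filament cross-section = π × (2.85/2)² = 6.3794 mm².
Length = 292126 / 6.3794 = 45792.08 mm = 45.79 m.

45.79 m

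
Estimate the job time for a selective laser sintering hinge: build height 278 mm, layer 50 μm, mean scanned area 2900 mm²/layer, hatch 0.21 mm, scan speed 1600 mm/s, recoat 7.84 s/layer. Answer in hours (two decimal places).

Layers = ⌈278/0.05⌉ = 5560.
Per-layer scan distance = 2900 / 0.21, so 13809.5 mm.
Per-layer scan time: 13809.5 / 1600 → 8.6309 s.
Layer cycle: 8.6309 + 7.84 → 16.4709 s.
5560 layers × 16.4709 s/layer = 91578.204 s, i.e. 25.44 hours.

25.44 hours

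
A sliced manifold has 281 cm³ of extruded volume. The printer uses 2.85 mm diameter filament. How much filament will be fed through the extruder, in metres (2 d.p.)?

44.05 m

A = π r² = π × 1.425² = 6.3794 mm².
Length = 281 cm³ / 6.3794 mm² = 281000 / 6.3794 = 44048.03 mm = 44.05 m.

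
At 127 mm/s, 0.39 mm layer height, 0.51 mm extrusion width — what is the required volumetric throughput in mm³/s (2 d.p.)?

Bead cross-section: 0.39 × 0.51 → 0.1989 mm².
Q = v·A = 127 × 0.1989 = 25.26 mm³/s.

25.26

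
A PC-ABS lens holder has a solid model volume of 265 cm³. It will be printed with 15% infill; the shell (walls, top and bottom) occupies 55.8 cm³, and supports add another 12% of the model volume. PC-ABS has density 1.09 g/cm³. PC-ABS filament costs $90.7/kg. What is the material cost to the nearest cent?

$11.76

Infill region: 265 − 55.8 → 209.2 cm³.
Deposited infill = 0.15 × 209.2, so 31.38 cm³.
Support = 0.12 × 265 = 31.8 cm³.
Total extruded: 55.8 + 31.38 + 31.8 → 118.98 cm³.
Mass: 118.98 × 1.09 → 129.6882 g.
At $90.7/kg: 129.6882/1000 × 90.7 = $11.76.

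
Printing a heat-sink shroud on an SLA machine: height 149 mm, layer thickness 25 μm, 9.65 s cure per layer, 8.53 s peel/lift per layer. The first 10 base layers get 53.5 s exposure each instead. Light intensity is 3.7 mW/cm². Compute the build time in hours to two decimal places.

Layers = ⌈149/0.025⌉ = 5960.
Base layers: 10 × (53.5 + 8.53) → 620.3 s.
Remaining layers = 5950 × (9.65 + 8.53), so 108171 s.
Total = 620.3 + 108171 = 108791.3 s = 30.22 hours.

30.22 hours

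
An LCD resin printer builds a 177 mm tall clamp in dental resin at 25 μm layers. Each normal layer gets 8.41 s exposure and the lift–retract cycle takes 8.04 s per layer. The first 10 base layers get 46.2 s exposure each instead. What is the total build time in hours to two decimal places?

Layer count = ceil(177 / 0.025) = 7080.
Burn-in layers = 10 × (46.2 + 8.04), so 542.4 s.
Remaining layers = 7070 × (8.41 + 8.04), so 116301.5 s.
Sum: 542.4 + 116301.5 = 116843.9 s → 32.46 hours.

32.46 hours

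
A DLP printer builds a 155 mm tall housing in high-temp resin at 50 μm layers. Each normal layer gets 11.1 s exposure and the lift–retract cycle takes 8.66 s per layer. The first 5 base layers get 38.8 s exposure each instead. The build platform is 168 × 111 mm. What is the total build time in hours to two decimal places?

Number of layers: 155 / 0.05 → 3100 (rounded up).
Base layers: 5 × (38.8 + 8.66) → 237.3 s.
Normal layers = 3095 × (11.1 + 8.66) = 61157.2 s.
Sum: 237.3 + 61157.2 = 61394.5 s → 17.05 hours.

17.05 hours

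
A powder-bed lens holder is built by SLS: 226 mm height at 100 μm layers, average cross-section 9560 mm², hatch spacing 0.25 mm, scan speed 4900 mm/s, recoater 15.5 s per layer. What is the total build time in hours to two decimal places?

Layers = ⌈226/0.1⌉ = 2260.
Per-layer scan distance: 9560 / 0.25 → 38240 mm.
Laser time per layer = 38240 / 4900, so 7.8041 s.
Per-layer time = 7.8041 + 15.5 = 23.3041 s.
2260 layers × 23.3041 s/layer = 52667.266 s, i.e. 14.63 hours.

14.63 hours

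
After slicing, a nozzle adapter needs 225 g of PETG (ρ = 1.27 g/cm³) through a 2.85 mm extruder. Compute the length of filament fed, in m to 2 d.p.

Extruded volume: 225/1.27 = 177.1654 cm³ (177165.4 mm³).
A = π r² = π × 1.425² = 6.3794 mm².
L = V/A = 177165.4/6.3794 = 27771.48 mm → 27.77 m.

27.77 m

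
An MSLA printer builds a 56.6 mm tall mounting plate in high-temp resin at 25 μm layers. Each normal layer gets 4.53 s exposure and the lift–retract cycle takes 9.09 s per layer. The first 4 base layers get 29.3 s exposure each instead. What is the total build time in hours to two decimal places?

8.59 hours

Layers = ⌈56.6/0.025⌉ = 2264.
Bottom layers: 4 × (29.3 + 9.09) → 153.56 s.
Regular layers: 2260 × (4.53 + 9.09) → 30781.2 s.
Sum: 153.56 + 30781.2 = 30934.76 s → 8.59 hours.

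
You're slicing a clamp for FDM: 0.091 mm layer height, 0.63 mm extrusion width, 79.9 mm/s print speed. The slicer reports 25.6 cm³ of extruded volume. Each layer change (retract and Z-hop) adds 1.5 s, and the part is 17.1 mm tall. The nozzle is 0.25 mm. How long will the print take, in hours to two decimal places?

1.63 hours

Bead cross-section = 0.091 × 0.63 = 0.05733 mm².
Toolpath length = 25.6 cm³ / 0.05733 mm² = 25600 / 0.05733 = 446537.6 mm.
Extrusion time: 446537.6 / 79.9 → 5588.7 s.
Number of layers: 17.1 / 0.091 → 188 (rounded up).
Layer-change overhead = 188 × 1.5 = 282 s.
Altogether 5588.7 + 282 = 5870.7 s, i.e. 1.63 hours.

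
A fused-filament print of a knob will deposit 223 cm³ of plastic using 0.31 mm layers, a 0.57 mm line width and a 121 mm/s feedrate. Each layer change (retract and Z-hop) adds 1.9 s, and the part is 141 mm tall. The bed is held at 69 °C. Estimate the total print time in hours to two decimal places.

Bead cross-section: 0.31 × 0.57 → 0.1767 mm².
Toolpath length = 223 cm³ / 0.1767 mm² = 223000 / 0.1767 = 1262026 mm.
Extrusion time = 1262026 / 121 = 10430 s.
Layers = ⌈141/0.31⌉ = 455.
Layer-change overhead = 455 × 1.9 = 864.5 s.
Altogether 10430 + 864.5 = 11294.5 s, i.e. 3.14 hours.

3.14 hours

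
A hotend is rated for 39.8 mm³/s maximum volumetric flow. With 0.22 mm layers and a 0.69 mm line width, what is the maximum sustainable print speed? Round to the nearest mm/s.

262 mm/s

Extrusion cross-section: 0.22 × 0.69 → 0.1518 mm².
Max speed = 39.8 / 0.1518 = 262.19 ≈ 262 mm/s.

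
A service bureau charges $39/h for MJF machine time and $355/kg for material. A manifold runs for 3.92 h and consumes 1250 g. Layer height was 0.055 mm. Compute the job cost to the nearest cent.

$596.63

Machine cost: 39 × 3.92 → $152.88.
Feedstock cost: 355 × 1250/1000 → $443.75.
Total = 152.88 + 443.75 = $596.63.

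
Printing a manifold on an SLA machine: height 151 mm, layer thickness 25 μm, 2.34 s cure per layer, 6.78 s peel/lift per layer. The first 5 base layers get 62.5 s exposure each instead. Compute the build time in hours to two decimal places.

15.38 hours

Number of layers: 151 / 0.025 → 6040 (rounded up).
Bottom layers = 5 × (62.5 + 6.78), so 346.4 s.
Remaining layers: 6035 × (2.34 + 6.78) → 55039.2 s.
Sum: 346.4 + 55039.2 = 55385.6 s → 15.38 hours.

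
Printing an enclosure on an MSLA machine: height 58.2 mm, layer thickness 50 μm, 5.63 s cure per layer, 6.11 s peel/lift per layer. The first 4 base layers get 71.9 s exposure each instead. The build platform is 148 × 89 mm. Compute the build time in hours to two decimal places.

3.87 hours

Number of layers: 58.2 / 0.05 → 1164 (rounded up).
Base layers = 4 × (71.9 + 6.11), so 312.04 s.
Regular layers = 1160 × (5.63 + 6.11), so 13618.4 s.
Sum: 312.04 + 13618.4 = 13930.44 s → 3.87 hours.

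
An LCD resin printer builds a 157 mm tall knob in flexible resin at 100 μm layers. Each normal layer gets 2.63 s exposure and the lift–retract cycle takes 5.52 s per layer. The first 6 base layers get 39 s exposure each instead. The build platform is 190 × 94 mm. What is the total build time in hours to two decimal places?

3.61 hours

Number of layers: 157 / 0.1 → 1570 (rounded up).
Base layers = 6 × (39 + 5.52) = 267.12 s.
Regular layers = 1564 × (2.63 + 5.52), so 12746.6 s.
Sum: 267.12 + 12746.6 = 13013.72 s → 3.61 hours.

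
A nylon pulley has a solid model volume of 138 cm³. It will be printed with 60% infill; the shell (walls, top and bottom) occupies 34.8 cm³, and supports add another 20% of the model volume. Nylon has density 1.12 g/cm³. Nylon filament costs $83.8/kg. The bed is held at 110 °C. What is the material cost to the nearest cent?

Infill region: 138 − 34.8 → 103.2 cm³.
Infill deposited: 0.60 × 103.2 → 61.92 cm³.
Support = 0.20 × 138 = 27.6 cm³.
Total extruded: 34.8 + 61.92 + 27.6 → 124.32 cm³.
Mass = 124.32 × 1.12, so 139.2384 g.
Cost = 139.2384 g / 1000 × $83.8/kg = $11.67.

$11.67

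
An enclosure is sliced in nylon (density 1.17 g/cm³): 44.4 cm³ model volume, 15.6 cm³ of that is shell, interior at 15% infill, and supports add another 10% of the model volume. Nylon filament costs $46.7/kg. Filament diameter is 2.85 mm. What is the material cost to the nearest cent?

$1.33

Volume inside the shell = 44.4 − 15.6 = 28.8 cm³.
Infill deposited = 0.15 × 28.8, so 4.32 cm³.
Support = 0.10 × 44.4 = 4.44 cm³.
Deposited volume = 15.6 + 4.32 + 4.44, so 24.36 cm³.
Mass: 24.36 × 1.17 → 28.5012 g.
Cost = 28.5012 g / 1000 × $46.7/kg = $1.33.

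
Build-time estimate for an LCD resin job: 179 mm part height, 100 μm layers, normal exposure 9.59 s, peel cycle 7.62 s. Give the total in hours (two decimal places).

Layers = ⌈179/0.1⌉ = 1790.
Per-layer time = 9.59 + 7.62, so 17.21 s.
Total = 1790 × 17.21 = 30805.9 s = 8.56 hours.

8.56 hours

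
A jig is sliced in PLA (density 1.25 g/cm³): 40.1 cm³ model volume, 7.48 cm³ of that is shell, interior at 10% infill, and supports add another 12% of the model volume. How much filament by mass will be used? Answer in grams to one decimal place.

19.4 g

Infill region: 40.1 − 7.48 → 32.62 cm³.
Deposited infill = 0.10 × 32.62, so 3.262 cm³.
Support: 0.12 × 40.1 → 4.812 cm³.
Deposited volume = 7.48 + 3.262 + 4.812, so 15.554 cm³.
Mass = 15.554 × 1.25 = 19.4425 g.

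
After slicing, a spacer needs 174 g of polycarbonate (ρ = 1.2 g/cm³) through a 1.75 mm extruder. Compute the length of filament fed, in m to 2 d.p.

60.28 m

Volume = 174 g / 1.2 g·cm⁻³ = 145 cm³ = 145000 mm³.
A = π r² = π × 0.875² = 2.4053 mm².
Length = 145000 / 2.4053 = 60283.54 mm = 60.28 m.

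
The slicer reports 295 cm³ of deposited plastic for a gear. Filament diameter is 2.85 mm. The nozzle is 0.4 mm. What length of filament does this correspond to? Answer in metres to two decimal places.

Cross-section of 2.85 mm filament: π·(2.85/2)² = 6.3794 mm².
L = 295000 mm³ / 6.3794 mm² = 46242.59 mm, i.e. 46.24 m.

46.24 m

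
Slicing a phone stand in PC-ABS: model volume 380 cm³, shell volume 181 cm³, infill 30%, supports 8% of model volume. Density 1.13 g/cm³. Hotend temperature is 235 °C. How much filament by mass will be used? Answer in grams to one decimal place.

Interior volume: 380 − 181 → 199 cm³.
Infill volume = 0.30 × 199, so 59.7 cm³.
Support = 0.08 × 380 = 30.4 cm³.
Total printed volume = 181 + 59.7 + 30.4 = 271.1 cm³.
Mass = 271.1 × 1.13 = 306.343 g.

306.3 g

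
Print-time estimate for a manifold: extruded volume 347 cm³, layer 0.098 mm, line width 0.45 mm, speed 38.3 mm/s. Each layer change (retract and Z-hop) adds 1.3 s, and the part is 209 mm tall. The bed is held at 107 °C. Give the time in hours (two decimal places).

57.84 hours

Extrusion cross-section = 0.098 × 0.45 = 0.0441 mm².
Toolpath length = 347 cm³ / 0.0441 mm² = 347000 / 0.0441 = 7868480.7 mm.
Extrusion time = 7868480.7 / 38.3 = 205443.4 s.
Number of layers: 209 / 0.098 → 2133 (rounded up).
Non-print overhead = 2133 × 1.3, so 2772.9 s.
Total = 205443.4 + 2772.9 = 208216.3 s = 57.84 hours.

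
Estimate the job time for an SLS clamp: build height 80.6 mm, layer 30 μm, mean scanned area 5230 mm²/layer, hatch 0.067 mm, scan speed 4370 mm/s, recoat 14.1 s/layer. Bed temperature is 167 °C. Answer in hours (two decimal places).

Layers = ⌈80.6/0.03⌉ = 2687.
Per-layer scan distance: 5230 / 0.067 → 78059.7 mm.
Per-layer scan time: 78059.7 / 4370 → 17.8626 s.
Layer cycle = 17.8626 + 14.1 = 31.9626 s.
Build time = 2687 × 31.9626 = 85883.5062 s = 23.86 hours.

23.86 hours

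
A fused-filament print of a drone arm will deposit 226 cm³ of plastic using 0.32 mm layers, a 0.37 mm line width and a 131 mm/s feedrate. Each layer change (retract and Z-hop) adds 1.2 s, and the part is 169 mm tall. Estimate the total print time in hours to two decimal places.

Bead cross-section = 0.32 × 0.37 = 0.1184 mm².
Path length: 226000 mm³ / 0.1184 mm² → 1908783.8 mm.
Print-move time = 1908783.8 / 131, so 14570.9 s.
Number of layers: 169 / 0.32 → 529 (rounded up).
Z-hop total = 529 × 1.2 = 634.8 s.
Total = 14570.9 + 634.8 = 15205.7 s = 4.22 hours.

4.22 hours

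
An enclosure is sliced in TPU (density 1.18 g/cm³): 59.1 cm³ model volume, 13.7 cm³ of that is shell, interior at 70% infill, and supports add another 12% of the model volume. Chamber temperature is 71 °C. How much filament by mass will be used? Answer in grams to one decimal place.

Infill region = 59.1 − 13.7, so 45.4 cm³.
Deposited infill = 0.70 × 45.4, so 31.78 cm³.
Support = 0.12 × 59.1 = 7.092 cm³.
Total printed volume: 13.7 + 31.78 + 7.092 → 52.572 cm³.
Mass: 52.572 × 1.18 → 62.03496 g.

62.0 g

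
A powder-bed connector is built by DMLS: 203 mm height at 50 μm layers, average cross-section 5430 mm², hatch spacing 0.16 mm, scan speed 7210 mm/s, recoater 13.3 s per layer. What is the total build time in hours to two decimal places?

20.31 hours

Layer count = ceil(203 / 0.05) = 4060.
Hatch length per layer = 5430 / 0.16, so 33937.5 mm.
Laser time per layer = 33937.5 / 7210 = 4.707 s.
Per-layer time: 4.707 + 13.3 → 18.007 s.
4060 layers × 18.007 s/layer = 73108.42 s, i.e. 20.31 hours.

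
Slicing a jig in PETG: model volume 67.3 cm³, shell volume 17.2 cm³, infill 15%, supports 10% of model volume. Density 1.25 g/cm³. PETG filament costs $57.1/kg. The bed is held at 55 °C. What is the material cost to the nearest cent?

$2.24

Volume inside the shell = 67.3 − 17.2, so 50.1 cm³.
Deposited infill: 0.15 × 50.1 → 7.515 cm³.
Support = 0.10 × 67.3, so 6.73 cm³.
Total printed volume: 17.2 + 7.515 + 6.73 → 31.445 cm³.
Mass: 31.445 × 1.25 → 39.30625 g.
Cost = 39.30625 g / 1000 × $57.1/kg = $2.24.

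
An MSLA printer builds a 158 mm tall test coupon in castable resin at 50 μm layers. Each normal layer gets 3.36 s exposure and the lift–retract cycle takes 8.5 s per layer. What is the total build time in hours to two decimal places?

Layers = ⌈158/0.05⌉ = 3160.
Each layer takes: 3.36 + 8.5 → 11.86 s.
Build time: 3160 × 11.86 s = 37477.6 s, i.e. 10.41 hours.

10.41 hours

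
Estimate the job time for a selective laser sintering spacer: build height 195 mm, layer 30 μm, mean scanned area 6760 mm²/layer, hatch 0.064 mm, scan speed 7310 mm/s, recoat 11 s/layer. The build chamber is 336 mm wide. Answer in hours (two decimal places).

45.95 hours

Layers = ⌈195/0.03⌉ = 6500.
Per-layer scan distance = 6760 / 0.064, so 105625 mm.
Laser time per layer = 105625 / 7310, so 14.4494 s.
Time per layer: 14.4494 + 11 → 25.4494 s.
Build time = 6500 × 25.4494 = 165421.1 s = 45.95 hours.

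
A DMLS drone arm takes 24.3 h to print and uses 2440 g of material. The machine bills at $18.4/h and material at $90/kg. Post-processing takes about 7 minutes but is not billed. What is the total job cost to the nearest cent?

$666.72

Time charge = 18.4 × 24.3, so $447.12.
Material cost: 90 × 2440/1000 → $219.60.
Total = 447.12 + 219.60 = $666.72.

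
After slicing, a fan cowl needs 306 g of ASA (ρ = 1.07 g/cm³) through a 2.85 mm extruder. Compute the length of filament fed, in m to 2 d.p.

Extruded volume: 306/1.07 = 285.9813 cm³ (285981.3 mm³).
Filament cross-section = π × (2.85/2)² = 6.3794 mm².
Length = 285981.3 / 6.3794 = 44828.87 mm = 44.83 m.

44.83 m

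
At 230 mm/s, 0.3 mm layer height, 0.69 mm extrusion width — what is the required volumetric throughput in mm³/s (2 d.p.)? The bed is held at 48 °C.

A: 0.3 × 0.69 → 0.207 mm².
Q = v·A = 230 × 0.207 = 47.61 mm³/s.

47.61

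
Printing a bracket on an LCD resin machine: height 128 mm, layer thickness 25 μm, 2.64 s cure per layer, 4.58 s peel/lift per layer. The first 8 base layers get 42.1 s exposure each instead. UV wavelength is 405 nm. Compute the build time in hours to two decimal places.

Layers = ⌈128/0.025⌉ = 5120.
Bottom layers = 8 × (42.1 + 4.58) = 373.44 s.
Regular layers = 5112 × (2.64 + 4.58), so 36908.64 s.
Sum: 373.44 + 36908.64 = 37282.08 s → 10.36 hours.

10.36 hours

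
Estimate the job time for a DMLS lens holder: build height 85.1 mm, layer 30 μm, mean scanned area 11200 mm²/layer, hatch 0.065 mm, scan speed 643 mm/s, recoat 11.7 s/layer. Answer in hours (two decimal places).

220.40 hours

Layer count = ceil(85.1 / 0.03) = 2837.
Hatch length per layer: 11200 / 0.065 → 172307.7 mm.
Scan time per layer = 172307.7 / 643 = 267.9747 s.
Layer cycle = 267.9747 + 11.7 = 279.6747 s.
2837 layers × 279.6747 s/layer = 793437.1239 s, i.e. 220.40 hours.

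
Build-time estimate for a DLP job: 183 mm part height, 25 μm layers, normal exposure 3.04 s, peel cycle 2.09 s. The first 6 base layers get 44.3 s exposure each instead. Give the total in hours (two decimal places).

10.50 hours

Layer count = ceil(183 / 0.025) = 7320.
Burn-in layers = 6 × (44.3 + 2.09), so 278.34 s.
Remaining layers = 7314 × (3.04 + 2.09) = 37520.82 s.
Total = 278.34 + 37520.82 = 37799.16 s = 10.50 hours.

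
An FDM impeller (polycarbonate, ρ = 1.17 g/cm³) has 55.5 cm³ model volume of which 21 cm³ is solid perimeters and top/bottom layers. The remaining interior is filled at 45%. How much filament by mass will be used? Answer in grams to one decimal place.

Volume inside the shell: 55.5 − 21 → 34.5 cm³.
Infill deposited = 0.45 × 34.5, so 15.525 cm³.
Total extruded = 21 + 15.525 = 36.525 cm³.
Mass = 36.525 × 1.17, so 42.73425 g.

42.7 g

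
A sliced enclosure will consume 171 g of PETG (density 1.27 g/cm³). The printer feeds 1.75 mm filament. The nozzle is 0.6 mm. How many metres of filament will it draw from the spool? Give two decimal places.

55.98 m

Extruded volume: 171/1.27 = 134.6457 cm³ (134645.7 mm³).
Cross-section of 1.75 mm filament: π·(1.75/2)² = 2.4053 mm².
L = V/A = 134645.7/2.4053 = 55978.76 mm → 55.98 m.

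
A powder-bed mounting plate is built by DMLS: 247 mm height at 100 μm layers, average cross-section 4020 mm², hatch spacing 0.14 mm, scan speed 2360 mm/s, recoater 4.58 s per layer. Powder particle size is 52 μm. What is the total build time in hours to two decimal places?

11.49 hours

Number of layers: 247 / 0.1 → 2470 (rounded up).
Scan path per layer = 4020 / 0.14 = 28714.3 mm.
Scan time per layer: 28714.3 / 2360 → 12.1671 s.
Time per layer: 12.1671 + 4.58 → 16.7471 s.
Build time = 2470 × 16.7471 = 41365.337 s = 11.49 hours.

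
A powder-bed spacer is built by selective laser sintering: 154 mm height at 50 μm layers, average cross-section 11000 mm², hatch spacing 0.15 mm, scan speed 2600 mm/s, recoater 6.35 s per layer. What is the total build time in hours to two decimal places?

29.56 hours

Number of layers: 154 / 0.05 → 3080 (rounded up).
Per-layer scan distance: 11000 / 0.15 → 73333.3 mm.
Laser time per layer = 73333.3 / 2600 = 28.2051 s.
Layer cycle = 28.2051 + 6.35, so 34.5551 s.
Build time = 3080 × 34.5551 = 106429.708 s = 29.56 hours.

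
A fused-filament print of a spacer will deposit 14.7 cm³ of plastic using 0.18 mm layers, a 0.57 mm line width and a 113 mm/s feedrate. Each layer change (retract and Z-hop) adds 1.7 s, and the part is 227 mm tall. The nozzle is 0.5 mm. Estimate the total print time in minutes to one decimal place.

56.9 minutes

Bead cross-section = 0.18 × 0.57 = 0.1026 mm².
Path length: 14700 mm³ / 0.1026 mm² → 143274.9 mm.
Time extruding = 143274.9 / 113, so 1267.9 s.
Layers = ⌈227/0.18⌉ = 1262.
Non-print overhead = 1262 × 1.7 = 2145.4 s.
Altogether 1267.9 + 2145.4 = 3413.3 s, i.e. 56.9 minutes.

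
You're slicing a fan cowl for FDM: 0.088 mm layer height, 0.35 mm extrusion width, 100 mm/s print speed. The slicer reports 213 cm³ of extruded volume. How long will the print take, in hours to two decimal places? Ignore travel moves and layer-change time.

19.21 hours

Line area: 0.088 × 0.35 → 0.0308 mm².
Total extruded path = 213000/0.0308 = 6915584.4 mm.
Extrusion time = 6915584.4 / 100 = 69155.8 s.
That's 69155.8 s → 19.21 hours.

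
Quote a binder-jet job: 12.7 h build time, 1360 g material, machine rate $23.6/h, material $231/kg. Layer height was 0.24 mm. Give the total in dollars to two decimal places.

$613.88

Machine cost = 23.6 × 12.7 = $299.72.
Material cost = 231 × 1360/1000, so $314.16.
Job cost: 299.72 + 314.16 = $613.88.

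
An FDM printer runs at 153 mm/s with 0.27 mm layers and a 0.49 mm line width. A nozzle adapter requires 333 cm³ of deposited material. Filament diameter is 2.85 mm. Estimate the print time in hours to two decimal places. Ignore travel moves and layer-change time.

4.57 hours

Line area: 0.27 × 0.49 → 0.1323 mm².
Toolpath length = 333 cm³ / 0.1323 mm² = 333000 / 0.1323 = 2517006.8 mm.
Extrusion time = 2517006.8 / 153 = 16451 s.
Converting: 16451 s = 4.57 hours.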